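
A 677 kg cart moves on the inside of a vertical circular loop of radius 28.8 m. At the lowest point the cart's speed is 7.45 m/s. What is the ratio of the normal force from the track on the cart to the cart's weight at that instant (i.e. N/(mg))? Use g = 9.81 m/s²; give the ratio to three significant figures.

1.20

At the bottom, N − mg = mv²/r, so N = m(v²/r + g) and N/(mg) = v²/(rg) + 1 = (7.45)²/(28.8 × 9.81) + 1 = 0.1964 + 1 = 1.196.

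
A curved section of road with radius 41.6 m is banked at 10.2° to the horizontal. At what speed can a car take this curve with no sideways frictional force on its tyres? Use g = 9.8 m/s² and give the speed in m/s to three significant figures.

On a frictionless banked curve, N sinθ = mv²/r and N cosθ = mg, so tanθ = v²/(rg).
v = √(r g tanθ) = √(41.6 × 9.8 × tan 10.2°) = √(41.6 × 9.8 × 0.1799) = √73.35 = 8.565 m/s.

8.56 m/s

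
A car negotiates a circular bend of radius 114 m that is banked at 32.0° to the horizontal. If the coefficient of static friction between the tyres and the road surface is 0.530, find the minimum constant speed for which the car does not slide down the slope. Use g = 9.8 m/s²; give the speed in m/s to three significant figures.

At the minimum speed, friction acts up the slope at its limiting value f = μN. Radially (horizontal, toward centre): N sinθ − μN cosθ = mv²/r. Vertically: N cosθ + μN sinθ = mg.
Dividing: v² = r g (sinθ − μcosθ)/(cosθ + μsinθ).
sinθ − μcosθ = 0.5299 − 0.530×0.8480 = 0.08045; cosθ + μsinθ = 0.8480 + 0.530×0.5299 = 1.129.
v² = 114 × 9.8 × 0.08045/1.129 = 79.62 m²/s², so v = 8.923 m/s.

8.92 m/s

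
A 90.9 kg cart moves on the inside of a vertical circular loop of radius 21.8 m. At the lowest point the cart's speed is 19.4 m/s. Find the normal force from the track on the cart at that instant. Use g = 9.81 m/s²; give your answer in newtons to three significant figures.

2460 N

At the lowest point, N points up (toward the centre) and the weight mg points down (away from the centre), so the net inward force is N − mg = mv²/r.
N = m(v²/r + g) = 90.9 × ((19.4)²/21.8 + 9.81) = 90.9 × (17.26 + 9.81) = 90.9 × 27.07 = 2461 N.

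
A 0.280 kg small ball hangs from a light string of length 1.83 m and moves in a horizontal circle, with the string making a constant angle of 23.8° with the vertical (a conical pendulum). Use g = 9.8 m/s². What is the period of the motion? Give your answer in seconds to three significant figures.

r = L sinθ = 0.7385 m. From T sinθ = mω²r and T cosθ = mg: tanθ = ω²r/g, so ω² = g tanθ / r = g/(L cosθ).
ω = √(g/(L cosθ)) = √(9.8/(1.83 × 0.9150)) = √5.853 = 2.419 rad/s.
Period = 2π/ω = 2.597 s.

2.60 s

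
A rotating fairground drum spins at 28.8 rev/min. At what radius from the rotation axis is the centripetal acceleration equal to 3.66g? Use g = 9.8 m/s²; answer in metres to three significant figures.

ω = 28.8 rev/min × 2π/60 = 3.016 rad/s.
a_c = ω²r = 3.66g ⇒ r = 3.66 × 9.8 / (3.016)² = 35.87/9.096 = 3.943 m.

3.94 m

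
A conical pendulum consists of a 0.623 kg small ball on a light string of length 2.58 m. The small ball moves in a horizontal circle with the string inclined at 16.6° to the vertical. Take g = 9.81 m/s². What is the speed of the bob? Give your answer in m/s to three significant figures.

1.47 m/s

The radius of the circle is r = L sinθ = 2.58 × sin 16.6° = 0.7371 m.
Horizontally T sinθ = mv²/r and vertically T cosθ = mg, so tanθ = v²/(rg).
v = √(r g tanθ) = √(0.7371 × 9.81 × 0.2981) = √2.156 = 1.468 m/s.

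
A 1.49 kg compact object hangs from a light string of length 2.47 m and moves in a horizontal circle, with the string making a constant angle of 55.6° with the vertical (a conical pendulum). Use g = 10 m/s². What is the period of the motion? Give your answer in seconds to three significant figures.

r = L sinθ = 2.038 m. From T sinθ = mω²r and T cosθ = mg: tanθ = ω²r/g, so ω² = g tanθ / r = g/(L cosθ).
ω = √(g/(L cosθ)) = √(10.0/(2.47 × 0.5650)) = √7.166 = 2.677 rad/s.
Period = 2π/ω = 2.347 s.

2.35 s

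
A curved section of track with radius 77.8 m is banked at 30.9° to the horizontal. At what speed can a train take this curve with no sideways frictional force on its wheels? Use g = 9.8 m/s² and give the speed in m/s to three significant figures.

On a frictionless banked curve, N sinθ = mv²/r and N cosθ = mg, so tanθ = v²/(rg).
v = √(r g tanθ) = √(77.8 × 9.8 × tan 30.9°) = √(77.8 × 9.8 × 0.5985) = √456.3 = 21.36 m/s.

21.4 m/s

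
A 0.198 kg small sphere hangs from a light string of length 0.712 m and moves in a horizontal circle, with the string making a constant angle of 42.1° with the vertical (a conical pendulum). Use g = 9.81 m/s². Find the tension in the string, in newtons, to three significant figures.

Vertically the bob has no acceleration, so T cosθ = mg.
T = mg/cosθ = 0.198 × 9.81 / cos 42.1° = 1.942/0.7420 = 2.618 N.

2.62 N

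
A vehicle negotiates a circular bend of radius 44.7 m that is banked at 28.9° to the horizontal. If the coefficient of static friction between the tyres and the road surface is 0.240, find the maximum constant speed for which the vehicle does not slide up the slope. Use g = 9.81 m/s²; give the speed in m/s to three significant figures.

At the maximum speed, friction acts down the slope at its limiting value f = μN. Radially (horizontal, toward centre): N sinθ + μN cosθ = mv²/r. Vertically: N cosθ − μN sinθ = mg.
Dividing: v² = r g (sinθ + μcosθ)/(cosθ − μsinθ).
sinθ + μcosθ = 0.4833 + 0.240×0.8755 = 0.6934; cosθ − μsinθ = 0.8755 − 0.240×0.4833 = 0.7595.
v² = 44.7 × 9.81 × 0.6934/0.7595 = 400.4 m²/s², so v = 20.01 m/s.

20.0 m/s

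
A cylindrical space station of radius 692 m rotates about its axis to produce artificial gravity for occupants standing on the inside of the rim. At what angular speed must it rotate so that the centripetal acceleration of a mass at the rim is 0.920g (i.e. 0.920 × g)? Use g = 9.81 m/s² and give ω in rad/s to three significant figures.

0.114 rad/s

Centripetal acceleration a_c = ω²r. Setting ω²r = 0.920g:
ω = √(0.920g / r) = √(0.920 × 9.81 / 692) = √0.01304 = 0.1142 rad/s.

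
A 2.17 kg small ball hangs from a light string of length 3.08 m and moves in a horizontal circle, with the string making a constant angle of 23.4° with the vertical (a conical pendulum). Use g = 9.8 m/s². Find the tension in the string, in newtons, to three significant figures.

Vertically the bob has no acceleration, so T cosθ = mg.
T = mg/cosθ = 2.17 × 9.8 / cos 23.4° = 21.27/0.9178 = 23.17 N.

23.2 N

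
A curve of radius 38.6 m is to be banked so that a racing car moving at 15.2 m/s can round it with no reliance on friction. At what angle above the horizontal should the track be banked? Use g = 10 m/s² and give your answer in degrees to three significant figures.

30.9°

For a frictionless banked turn: horizontally N sinθ = mv²/r and vertically N cosθ = mg.
Dividing: tanθ = v²/(r g) = (15.2)²/(38.6 × 10.0) = 231.0/386.0 = 0.5985.
θ = arctan(0.5985) = 30.90°.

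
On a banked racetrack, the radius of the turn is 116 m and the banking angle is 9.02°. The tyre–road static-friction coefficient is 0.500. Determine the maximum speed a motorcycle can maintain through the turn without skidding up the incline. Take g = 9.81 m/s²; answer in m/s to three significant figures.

28.5 m/s

At the maximum speed, friction acts down the slope at its limiting value f = μN. Radially (horizontal, toward centre): N sinθ + μN cosθ = mv²/r. Vertically: N cosθ − μN sinθ = mg.
Dividing: v² = r g (sinθ + μcosθ)/(cosθ − μsinθ).
sinθ + μcosθ = 0.1568 + 0.500×0.9876 = 0.6506; cosθ − μsinθ = 0.9876 − 0.500×0.1568 = 0.9092.
v² = 116 × 9.81 × 0.6506/0.9092 = 814.3 m²/s², so v = 28.54 m/s.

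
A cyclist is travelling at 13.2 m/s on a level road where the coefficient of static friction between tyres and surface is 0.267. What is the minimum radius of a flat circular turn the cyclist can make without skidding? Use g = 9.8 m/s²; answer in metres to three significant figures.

At the limit, μ_s m g = m v²/r, so r_min = v²/(μ_s g) = (13.2)²/(0.267 × 9.8) = 174.2/2.617 = 66.59 m.

66.6 m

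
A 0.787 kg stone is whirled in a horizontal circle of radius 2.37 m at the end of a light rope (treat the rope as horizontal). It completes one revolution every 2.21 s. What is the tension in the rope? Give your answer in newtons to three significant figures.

v = 2πr/T = 2π × 2.37/2.21 = 6.738 m/s.
The tension is the only horizontal force, so it supplies the full centripetal force: T = m v²/r = 0.787 × (6.738)²/2.37 = 0.787 × 45.40/2.37 = 15.08 N.

15.1 N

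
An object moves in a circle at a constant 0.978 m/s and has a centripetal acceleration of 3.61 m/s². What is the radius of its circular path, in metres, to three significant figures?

0.265 m

a_c = v²/r ⇒ r = v²/a_c = (0.978)²/3.61 = 0.9565/3.61 = 0.2650 m.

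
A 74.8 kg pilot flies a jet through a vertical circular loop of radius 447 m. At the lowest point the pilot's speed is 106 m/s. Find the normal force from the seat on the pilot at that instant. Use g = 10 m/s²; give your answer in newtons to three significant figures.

At the lowest point, N points up (toward the centre) and the weight mg points down (away from the centre), so the net inward force is N − mg = mv²/r.
N = m(v²/r + g) = 74.8 × ((106)²/447 + 10.0) = 74.8 × (25.14 + 10.0) = 74.8 × 35.14 = 2628 N.

2630 N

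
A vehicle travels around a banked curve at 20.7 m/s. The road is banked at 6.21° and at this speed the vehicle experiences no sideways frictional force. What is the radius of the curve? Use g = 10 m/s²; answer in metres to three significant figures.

394 m

Frictionless banking: tanθ = v²/(rg), so r = v²/(g tanθ).
r = (20.7)²/(10.0 × tan 6.21°) = 428.5/(10.0 × 0.1088) = 428.5/1.088 = 393.8 m.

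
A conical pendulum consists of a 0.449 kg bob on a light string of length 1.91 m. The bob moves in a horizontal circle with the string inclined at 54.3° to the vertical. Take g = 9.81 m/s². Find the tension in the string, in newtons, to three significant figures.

7.55 N

Vertically the bob has no acceleration, so T cosθ = mg.
T = mg/cosθ = 0.449 × 9.81 / cos 54.3° = 4.405/0.5835 = 7.548 N.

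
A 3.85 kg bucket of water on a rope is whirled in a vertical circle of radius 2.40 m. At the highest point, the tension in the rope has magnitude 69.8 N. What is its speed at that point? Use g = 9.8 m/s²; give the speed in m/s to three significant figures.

At the top, T + mg = mv²/r, so v = √(r(T/m + g)) = √(2.40 × (69.8/3.85 + 9.8)) = √(2.40 × 27.93) = √67.03 = 8.187 m/s.

8.19 m/s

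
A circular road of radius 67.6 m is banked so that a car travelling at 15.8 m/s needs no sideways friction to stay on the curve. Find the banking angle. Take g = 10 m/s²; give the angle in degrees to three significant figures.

With no friction, the horizontal component of the normal force provides the centripetal force: N sinθ = mv²/r, while N cosθ = mg vertically.
Dividing: tanθ = v²/(r g) = (15.8)²/(67.6 × 10.0) = 249.6/676.0 = 0.3693.
θ = arctan(0.3693) = 20.27°.

20.3°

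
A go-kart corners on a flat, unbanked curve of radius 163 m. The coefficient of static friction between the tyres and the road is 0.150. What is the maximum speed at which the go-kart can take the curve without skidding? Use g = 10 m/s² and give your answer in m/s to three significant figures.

15.6 m/s

On a flat curve, static friction is the only horizontal force, so it must supply the full centripetal force: μ_s m g = m v²/r.
Mass cancels: v_max = √(μ_s g r) = √(0.150 × 10.0 × 163) = √244.5 = 15.64 m/s.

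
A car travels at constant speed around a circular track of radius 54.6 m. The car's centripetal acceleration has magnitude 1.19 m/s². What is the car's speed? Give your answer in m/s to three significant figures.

a_c = v²/r ⇒ v = √(a_c · r) = √(1.19 × 54.6) = √64.97 = 8.061 m/s.

8.06 m/s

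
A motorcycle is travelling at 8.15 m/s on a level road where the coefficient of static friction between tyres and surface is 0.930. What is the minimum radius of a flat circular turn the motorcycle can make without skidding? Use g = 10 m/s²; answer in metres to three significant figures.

7.14 m

At the limit, μ_s m g = m v²/r, so r_min = v²/(μ_s g) = (8.15)²/(0.930 × 10.0) = 66.42/9.300 = 7.142 m.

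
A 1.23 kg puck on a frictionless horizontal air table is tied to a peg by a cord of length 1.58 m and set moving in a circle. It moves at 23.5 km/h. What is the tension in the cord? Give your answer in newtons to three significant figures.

v = 23.5 km/h = 23.5/3.6 = 6.528 m/s.
The tension is the only horizontal force, so it supplies the full centripetal force: T = m v²/r = 1.23 × (6.528)²/1.58 = 1.23 × 42.61/1.58 = 33.17 N.

33.2 N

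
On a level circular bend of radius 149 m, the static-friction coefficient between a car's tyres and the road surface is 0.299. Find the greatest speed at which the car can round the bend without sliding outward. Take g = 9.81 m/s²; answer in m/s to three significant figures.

Friction provides the centripetal force on a flat curve. At maximum speed it is at its limiting value: μ_s m g = m v²/r.
Mass cancels: v_max = √(μ_s g r) = √(0.299 × 9.81 × 149) = √437.0 = 20.91 m/s.

20.9 m/s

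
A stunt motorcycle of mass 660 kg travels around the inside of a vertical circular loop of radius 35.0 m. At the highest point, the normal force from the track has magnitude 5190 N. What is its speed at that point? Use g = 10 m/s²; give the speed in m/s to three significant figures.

25.0 m/s

At the top, N + mg = mv²/r, so v = √(r(N/m + g)) = √(35.0 × (5190/660 + 10.0)) = √(35.0 × 17.86) = √625.2 = 25.00 m/s.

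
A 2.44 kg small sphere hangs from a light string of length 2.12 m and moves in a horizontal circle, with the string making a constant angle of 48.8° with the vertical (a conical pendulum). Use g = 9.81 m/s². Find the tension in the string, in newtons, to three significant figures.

Vertically the bob has no acceleration, so T cosθ = mg.
T = mg/cosθ = 2.44 × 9.81 / cos 48.8° = 23.94/0.6587 = 36.34 N.

36.3 N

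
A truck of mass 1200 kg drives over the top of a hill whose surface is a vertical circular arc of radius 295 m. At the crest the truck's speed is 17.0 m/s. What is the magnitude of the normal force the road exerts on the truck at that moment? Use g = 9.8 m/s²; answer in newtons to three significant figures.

At the crest the centripetal acceleration points downward (toward the centre of the arc), so mg − N = mv²/r.
N = m(g − v²/r) = 1200 × (9.8 − (17.0)²/295) = 1200 × (9.8 − 0.9797) = 1200 × 8.820 = 10580 N.

10600 N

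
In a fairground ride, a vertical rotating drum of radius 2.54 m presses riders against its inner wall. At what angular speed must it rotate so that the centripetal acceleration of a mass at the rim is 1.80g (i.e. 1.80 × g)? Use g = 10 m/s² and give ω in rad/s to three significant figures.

Centripetal acceleration a_c = ω²r. Setting ω²r = 1.80g:
ω = √(1.80g / r) = √(1.80 × 10.0 / 2.54) = √7.087 = 2.662 rad/s.

2.66 rad/s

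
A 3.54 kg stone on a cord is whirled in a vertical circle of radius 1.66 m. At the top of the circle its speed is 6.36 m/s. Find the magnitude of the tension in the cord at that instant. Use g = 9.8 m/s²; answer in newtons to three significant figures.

51.6 N

At the top, both T and the weight mg point inward (toward the centre), so T + mg = mv²/r.
T = m(v²/r − g) = 3.54 × ((6.36)²/1.66 − 9.8) = 3.54 × (24.37 − 9.8) = 3.54 × 14.57 = 51.57 N.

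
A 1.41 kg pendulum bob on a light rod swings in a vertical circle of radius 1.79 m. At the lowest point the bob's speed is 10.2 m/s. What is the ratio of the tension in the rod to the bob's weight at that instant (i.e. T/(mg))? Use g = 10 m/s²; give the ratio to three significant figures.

At the bottom, T − mg = mv²/r, so T = m(v²/r + g) and T/(mg) = v²/(rg) + 1 = (10.2)²/(1.79 × 10.0) + 1 = 5.812 + 1 = 6.812.

6.81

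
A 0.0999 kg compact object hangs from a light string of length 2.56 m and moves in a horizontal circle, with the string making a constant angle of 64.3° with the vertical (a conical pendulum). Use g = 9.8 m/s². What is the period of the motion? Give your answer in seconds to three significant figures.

r = L sinθ = 2.307 m. From T sinθ = mω²r and T cosθ = mg: tanθ = ω²r/g, so ω² = g tanθ / r = g/(L cosθ).
ω = √(g/(L cosθ)) = √(9.8/(2.56 × 0.4337)) = √8.827 = 2.971 rad/s.
Period = 2π/ω = 2.115 s.

2.11 s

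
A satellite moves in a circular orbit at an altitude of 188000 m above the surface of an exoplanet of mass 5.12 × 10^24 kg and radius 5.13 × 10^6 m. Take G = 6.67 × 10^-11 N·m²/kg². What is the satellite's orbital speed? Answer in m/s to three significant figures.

8010 m/s

Orbital radius r = R + h = 5.13 × 10^6 + 188000 = 5.318 × 10^6 m.
Gravity supplies the centripetal force: G M m / r² = m v² / r, so v = √(GM/r).
v = √(6.67 × 10^-11 × 5.12 × 10^24 / 5.318 × 10^6) = √(6.422 × 10^7) = 8014 m/s.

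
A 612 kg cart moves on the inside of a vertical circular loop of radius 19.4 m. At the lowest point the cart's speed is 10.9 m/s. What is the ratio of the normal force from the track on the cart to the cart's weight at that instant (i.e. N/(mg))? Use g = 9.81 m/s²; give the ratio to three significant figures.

At the bottom, N − mg = mv²/r, so N = m(v²/r + g) and N/(mg) = v²/(rg) + 1 = (10.9)²/(19.4 × 9.81) + 1 = 0.6243 + 1 = 1.624.

1.62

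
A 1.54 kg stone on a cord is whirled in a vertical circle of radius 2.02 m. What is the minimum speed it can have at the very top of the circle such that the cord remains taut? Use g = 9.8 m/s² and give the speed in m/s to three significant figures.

At the top, both weight mg and T point toward the centre: T + mg = mv²/r.
At minimum speed T → 0, so mg = mv_min²/r ⇒ v_min = √(g r) = √(9.8 × 2.02) = 4.449 m/s.

4.45 m/s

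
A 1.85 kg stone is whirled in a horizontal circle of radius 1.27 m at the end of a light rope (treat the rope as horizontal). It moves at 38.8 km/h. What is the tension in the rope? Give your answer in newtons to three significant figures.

169 N

v = 38.8 km/h = 38.8/3.6 = 10.78 m/s.
The tension is the only horizontal force, so it supplies the full centripetal force: T = m v²/r = 1.85 × (10.78)²/1.27 = 1.85 × 116.2/1.27 = 169.2 N.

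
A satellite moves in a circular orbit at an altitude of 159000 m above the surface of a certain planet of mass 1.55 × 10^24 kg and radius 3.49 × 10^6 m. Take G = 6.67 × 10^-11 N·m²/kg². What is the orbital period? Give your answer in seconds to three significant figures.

4310 s

r = R + h = 3.49 × 10^6 + 159000 = 3.649 × 10^6 m. Gravity provides the centripetal force: G M m / r² = m v² / r ⇒ v = √(GM/r) = 5323 m/s.
T = 2πr/v = 2π × 3.649 × 10^6 / 5323 = 4307 s.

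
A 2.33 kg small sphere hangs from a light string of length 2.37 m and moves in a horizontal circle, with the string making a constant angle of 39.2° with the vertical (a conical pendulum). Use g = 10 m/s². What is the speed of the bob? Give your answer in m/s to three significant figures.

3.50 m/s

The radius of the circle is r = L sinθ = 2.37 × sin 39.2° = 1.498 m.
Horizontally T sinθ = mv²/r and vertically T cosθ = mg, so tanθ = v²/(rg).
v = √(r g tanθ) = √(1.498 × 10.0 × 0.8156) = √12.22 = 3.495 m/s.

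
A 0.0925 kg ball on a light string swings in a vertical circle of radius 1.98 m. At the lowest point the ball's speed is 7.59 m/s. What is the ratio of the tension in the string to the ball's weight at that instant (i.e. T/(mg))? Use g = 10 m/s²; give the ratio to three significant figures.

At the bottom, T − mg = mv²/r, so T = m(v²/r + g) and T/(mg) = v²/(rg) + 1 = (7.59)²/(1.98 × 10.0) + 1 = 2.910 + 1 = 3.909.

3.91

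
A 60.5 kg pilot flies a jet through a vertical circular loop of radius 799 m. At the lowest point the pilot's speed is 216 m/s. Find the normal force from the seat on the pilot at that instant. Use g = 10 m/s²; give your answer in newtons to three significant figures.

At the lowest point, N points up (toward the centre) and the weight mg points down (away from the centre), so the net inward force is N − mg = mv²/r.
N = m(v²/r + g) = 60.5 × ((216)²/799 + 10.0) = 60.5 × (58.39 + 10.0) = 60.5 × 68.39 = 4138 N.

4140 N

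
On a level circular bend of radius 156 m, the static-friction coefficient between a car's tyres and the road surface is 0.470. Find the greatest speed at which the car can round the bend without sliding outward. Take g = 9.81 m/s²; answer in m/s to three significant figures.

Friction provides the centripetal force on a flat curve. At maximum speed it is at its limiting value: μ_s m g = m v²/r.
Mass cancels: v_max = √(μ_s g r) = √(0.470 × 9.81 × 156) = √719.3 = 26.82 m/s.

26.8 m/s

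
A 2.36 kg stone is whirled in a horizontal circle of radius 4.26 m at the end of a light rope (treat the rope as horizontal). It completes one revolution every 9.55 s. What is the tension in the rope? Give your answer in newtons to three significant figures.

4.35 N

v = 2πr/T = 2π × 4.26/9.55 = 2.803 m/s.
The tension is the only horizontal force, so it supplies the full centripetal force: T = m v²/r = 2.36 × (2.803)²/4.26 = 2.36 × 7.855/4.26 = 4.352 N.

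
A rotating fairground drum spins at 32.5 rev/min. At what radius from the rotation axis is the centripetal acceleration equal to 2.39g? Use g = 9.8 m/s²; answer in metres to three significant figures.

2.02 m

ω = 32.5 rev/min × 2π/60 = 3.403 rad/s.
a_c = ω²r = 2.39g ⇒ r = 2.39 × 9.8 / (3.403)² = 23.42/11.58 = 2.022 m.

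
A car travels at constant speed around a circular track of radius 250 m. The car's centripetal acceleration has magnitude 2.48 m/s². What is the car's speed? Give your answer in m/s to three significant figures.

a_c = v²/r ⇒ v = √(a_c · r) = √(2.48 × 250) = √620.0 = 24.90 m/s.

24.9 m/s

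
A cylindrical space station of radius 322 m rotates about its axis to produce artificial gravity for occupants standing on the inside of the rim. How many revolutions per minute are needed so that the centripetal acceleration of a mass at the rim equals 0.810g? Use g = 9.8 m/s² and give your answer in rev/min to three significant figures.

1.50 rev/min

Require ω²r = 0.810g, so ω = √(0.810 × 9.8/322) = 0.1570 rad/s.
In rev/min: ω × 60/(2π) = 0.1570 × 60/(2π) = 1.499 rev/min.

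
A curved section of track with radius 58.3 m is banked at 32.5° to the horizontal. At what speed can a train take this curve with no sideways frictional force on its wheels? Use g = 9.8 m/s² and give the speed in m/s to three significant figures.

On a frictionless banked curve, N sinθ = mv²/r and N cosθ = mg, so tanθ = v²/(rg).
v = √(r g tanθ) = √(58.3 × 9.8 × tan 32.5°) = √(58.3 × 9.8 × 0.6371) = √364.0 = 19.08 m/s.

19.1 m/s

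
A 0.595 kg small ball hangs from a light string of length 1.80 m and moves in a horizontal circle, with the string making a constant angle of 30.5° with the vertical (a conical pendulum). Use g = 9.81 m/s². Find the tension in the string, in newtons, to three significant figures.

Vertically the bob has no acceleration, so T cosθ = mg.
T = mg/cosθ = 0.595 × 9.81 / cos 30.5° = 5.837/0.8616 = 6.774 N.

6.77 N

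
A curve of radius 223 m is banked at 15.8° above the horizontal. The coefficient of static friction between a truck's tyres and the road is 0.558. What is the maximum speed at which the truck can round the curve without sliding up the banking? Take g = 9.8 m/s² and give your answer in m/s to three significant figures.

46.7 m/s

At the maximum speed, friction acts down the slope at its limiting value f = μN. Radially (horizontal, toward centre): N sinθ + μN cosθ = mv²/r. Vertically: N cosθ − μN sinθ = mg.
Dividing: v² = r g (sinθ + μcosθ)/(cosθ − μsinθ).
sinθ + μcosθ = 0.2723 + 0.558×0.9622 = 0.8092; cosθ − μsinθ = 0.9622 − 0.558×0.2723 = 0.8103.
v² = 223 × 9.8 × 0.8092/0.8103 = 2182 m²/s², so v = 46.72 m/s.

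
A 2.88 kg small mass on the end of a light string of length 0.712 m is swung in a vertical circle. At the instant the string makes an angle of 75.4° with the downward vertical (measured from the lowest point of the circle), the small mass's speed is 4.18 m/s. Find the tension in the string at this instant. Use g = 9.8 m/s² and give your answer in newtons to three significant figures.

Take the radial direction toward the centre of the circle as positive. The component of the weight along the string toward the centre is −mg cos φ (φ measured from the bottom), so Newton's second law along the string gives T − mg cos φ = m v²/r.
cos 75.4° = 0.2521, so T = m(v²/r + g cos φ) = 2.88 × ((4.18)²/0.712 + 9.8 × 0.2521) = 2.88 × (24.54 + (2.470)) = 2.88 × 27.01 = 77.79 N.

77.8 N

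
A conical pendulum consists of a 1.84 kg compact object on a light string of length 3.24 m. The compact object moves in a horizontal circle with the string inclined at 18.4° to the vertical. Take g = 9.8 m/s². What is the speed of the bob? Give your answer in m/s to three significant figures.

1.83 m/s

The radius of the circle is r = L sinθ = 3.24 × sin 18.4° = 1.023 m.
Horizontally T sinθ = mv²/r and vertically T cosθ = mg, so tanθ = v²/(rg).
v = √(r g tanθ) = √(1.023 × 9.8 × 0.3327) = √3.334 = 1.826 m/s.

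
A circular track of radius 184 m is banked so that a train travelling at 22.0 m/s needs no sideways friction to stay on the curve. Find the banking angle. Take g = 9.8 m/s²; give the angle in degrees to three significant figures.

15.0°

With no friction, the horizontal component of the normal force provides the centripetal force: N sinθ = mv²/r, while N cosθ = mg vertically.
Dividing: tanθ = v²/(r g) = (22.0)²/(184 × 9.8) = 484.0/1803 = 0.2684.
θ = arctan(0.2684) = 15.02°.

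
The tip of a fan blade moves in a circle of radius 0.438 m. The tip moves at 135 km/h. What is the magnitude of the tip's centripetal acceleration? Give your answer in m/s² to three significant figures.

3210 m/s²

v = 135 km/h = 135/3.6 = 37.50 m/s.
a_c = v²/r = (37.50)²/0.438 = 1406/0.438 = 3211 m/s².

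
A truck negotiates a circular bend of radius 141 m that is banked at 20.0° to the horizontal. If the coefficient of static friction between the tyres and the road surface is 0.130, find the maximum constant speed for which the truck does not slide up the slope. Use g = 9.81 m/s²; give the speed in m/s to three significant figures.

At the maximum speed, friction acts down the slope at its limiting value f = μN. Radially (horizontal, toward centre): N sinθ + μN cosθ = mv²/r. Vertically: N cosθ − μN sinθ = mg.
Dividing: v² = r g (sinθ + μcosθ)/(cosθ − μsinθ).
sinθ + μcosθ = 0.3420 + 0.130×0.9397 = 0.4642; cosθ − μsinθ = 0.9397 − 0.130×0.3420 = 0.8952.
v² = 141 × 9.81 × 0.4642/0.8952 = 717.2 m²/s², so v = 26.78 m/s.

26.8 m/s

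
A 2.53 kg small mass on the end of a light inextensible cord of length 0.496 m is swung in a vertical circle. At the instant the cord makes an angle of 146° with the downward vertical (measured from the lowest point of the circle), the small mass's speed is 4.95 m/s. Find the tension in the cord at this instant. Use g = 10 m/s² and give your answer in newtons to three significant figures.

Take the radial direction toward the centre of the circle as positive. The component of the weight along the string toward the centre is −mg cos φ (φ measured from the bottom), so Newton's second law along the string gives T − mg cos φ = m v²/r.
cos 146° = -0.8290, so T = m(v²/r + g cos φ) = 2.53 × ((4.95)²/0.496 + 10.0 × -0.8290) = 2.53 × (49.40 + (-8.290)) = 2.53 × 41.11 = 104.0 N.

104 N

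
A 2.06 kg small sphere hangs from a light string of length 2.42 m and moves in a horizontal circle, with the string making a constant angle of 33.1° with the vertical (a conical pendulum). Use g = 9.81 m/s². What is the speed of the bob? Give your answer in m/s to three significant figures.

2.91 m/s

The radius of the circle is r = L sinθ = 2.42 × sin 33.1° = 1.322 m.
Horizontally T sinθ = mv²/r and vertically T cosθ = mg, so tanθ = v²/(rg).
v = √(r g tanθ) = √(1.322 × 9.81 × 0.6519) = √8.451 = 2.907 m/s.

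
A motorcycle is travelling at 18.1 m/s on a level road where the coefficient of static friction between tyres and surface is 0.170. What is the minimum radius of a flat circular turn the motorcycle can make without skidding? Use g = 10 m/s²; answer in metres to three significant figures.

At the limit, μ_s m g = m v²/r, so r_min = v²/(μ_s g) = (18.1)²/(0.170 × 10.0) = 327.6/1.700 = 192.7 m.

193 m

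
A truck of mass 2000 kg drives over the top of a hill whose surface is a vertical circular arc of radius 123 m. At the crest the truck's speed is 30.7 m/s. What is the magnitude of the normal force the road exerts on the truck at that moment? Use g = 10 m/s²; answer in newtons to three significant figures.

At the crest the centripetal acceleration points downward (toward the centre of the arc), so mg − N = mv²/r.
N = m(g − v²/r) = 2000 × (10.0 − (30.7)²/123) = 2000 × (10.0 − 7.663) = 2000 × 2.337 = 4675 N.

4670 N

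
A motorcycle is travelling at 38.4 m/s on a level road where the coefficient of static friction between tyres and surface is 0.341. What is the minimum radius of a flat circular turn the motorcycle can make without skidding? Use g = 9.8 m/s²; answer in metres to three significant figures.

441 m

At the limit, μ_s m g = m v²/r, so r_min = v²/(μ_s g) = (38.4)²/(0.341 × 9.8) = 1475/3.342 = 441.2 m.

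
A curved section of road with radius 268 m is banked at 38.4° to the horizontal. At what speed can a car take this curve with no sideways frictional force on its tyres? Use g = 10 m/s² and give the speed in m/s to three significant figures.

46.1 m/s

On a frictionless banked curve, N sinθ = mv²/r and N cosθ = mg, so tanθ = v²/(rg).
v = √(r g tanθ) = √(268 × 10.0 × tan 38.4°) = √(268 × 10.0 × 0.7926) = √2124 = 46.09 m/s.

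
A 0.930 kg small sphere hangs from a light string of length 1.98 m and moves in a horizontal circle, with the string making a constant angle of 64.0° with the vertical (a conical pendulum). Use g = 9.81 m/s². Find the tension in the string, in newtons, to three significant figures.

Vertically the bob has no acceleration, so T cosθ = mg.
T = mg/cosθ = 0.930 × 9.81 / cos 64.0° = 9.123/0.4384 = 20.81 N.

20.8 N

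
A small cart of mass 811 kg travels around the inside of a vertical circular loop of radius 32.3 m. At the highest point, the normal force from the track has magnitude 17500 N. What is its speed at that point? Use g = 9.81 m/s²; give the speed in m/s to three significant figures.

At the top, N + mg = mv²/r, so v = √(r(N/m + g)) = √(32.3 × (17500/811 + 9.81)) = √(32.3 × 31.39) = √1014 = 31.84 m/s.

31.8 m/s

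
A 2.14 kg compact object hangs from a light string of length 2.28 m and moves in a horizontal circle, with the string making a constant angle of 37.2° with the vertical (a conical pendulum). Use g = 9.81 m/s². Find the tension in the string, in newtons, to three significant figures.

Vertically the bob has no acceleration, so T cosθ = mg.
T = mg/cosθ = 2.14 × 9.81 / cos 37.2° = 20.99/0.7965 = 26.36 N.

26.4 N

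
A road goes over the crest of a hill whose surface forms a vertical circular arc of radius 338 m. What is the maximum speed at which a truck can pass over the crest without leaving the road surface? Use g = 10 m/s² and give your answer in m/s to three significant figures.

58.1 m/s

At the crest the centre of the circle is below the truck, so the net downward (centripetal) force is mg − N = mv²/r.
The truck leaves the road when N → 0, giving v_max = √(g r) = √(10.0 × 338) = 58.14 m/s.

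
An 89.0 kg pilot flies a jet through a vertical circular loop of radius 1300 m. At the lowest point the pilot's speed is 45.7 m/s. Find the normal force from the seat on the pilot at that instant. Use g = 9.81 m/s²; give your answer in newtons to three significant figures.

1020 N

At the lowest point, N points up (toward the centre) and the weight mg points down (away from the centre), so the net inward force is N − mg = mv²/r.
N = m(v²/r + g) = 89.0 × ((45.7)²/1300 + 9.81) = 89.0 × (1.607 + 9.81) = 89.0 × 11.42 = 1016 N.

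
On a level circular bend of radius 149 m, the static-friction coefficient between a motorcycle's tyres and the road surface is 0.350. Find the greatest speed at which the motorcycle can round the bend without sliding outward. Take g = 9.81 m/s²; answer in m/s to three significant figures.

22.6 m/s

Friction provides the centripetal force on a flat curve. At maximum speed it is at its limiting value: μ_s m g = m v²/r.
Mass cancels: v_max = √(μ_s g r) = √(0.350 × 9.81 × 149) = √511.6 = 22.62 m/s.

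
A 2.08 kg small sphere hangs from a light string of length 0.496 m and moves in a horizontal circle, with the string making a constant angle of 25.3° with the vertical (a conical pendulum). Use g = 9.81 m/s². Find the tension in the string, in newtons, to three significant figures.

22.6 N

Vertically the bob has no acceleration, so T cosθ = mg.
T = mg/cosθ = 2.08 × 9.81 / cos 25.3° = 20.40/0.9041 = 22.57 N.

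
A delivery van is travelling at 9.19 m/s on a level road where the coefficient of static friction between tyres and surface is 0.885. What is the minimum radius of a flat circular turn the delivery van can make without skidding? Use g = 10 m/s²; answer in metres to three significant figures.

9.54 m

At the limit, μ_s m g = m v²/r, so r_min = v²/(μ_s g) = (9.19)²/(0.885 × 10.0) = 84.46/8.850 = 9.543 m.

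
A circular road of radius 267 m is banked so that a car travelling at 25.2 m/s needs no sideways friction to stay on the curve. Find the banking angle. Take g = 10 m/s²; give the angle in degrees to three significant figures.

For a frictionless banked turn: horizontally N sinθ = mv²/r and vertically N cosθ = mg.
Dividing: tanθ = v²/(r g) = (25.2)²/(267 × 10.0) = 635.0/2670 = 0.2378.
θ = arctan(0.2378) = 13.38°.

13.4°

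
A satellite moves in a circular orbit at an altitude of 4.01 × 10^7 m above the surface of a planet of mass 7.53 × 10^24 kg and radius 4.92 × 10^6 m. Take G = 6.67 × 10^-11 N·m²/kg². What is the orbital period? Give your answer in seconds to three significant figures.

r = R + h = 4.92 × 10^6 + 4.01 × 10^7 = 4.502 × 10^7 m. Gravity provides the centripetal force: G M m / r² = m v² / r ⇒ v = √(GM/r) = 3340 m/s.
T = 2πr/v = 2π × 4.502 × 10^7 / 3340 = 84690 s.

84700 s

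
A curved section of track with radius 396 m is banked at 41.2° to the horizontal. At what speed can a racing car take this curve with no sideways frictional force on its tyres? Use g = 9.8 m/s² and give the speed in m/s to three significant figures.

On a frictionless banked curve, N sinθ = mv²/r and N cosθ = mg, so tanθ = v²/(rg).
v = √(r g tanθ) = √(396 × 9.8 × tan 41.2°) = √(396 × 9.8 × 0.8754) = √3397 = 58.29 m/s.

58.3 m/s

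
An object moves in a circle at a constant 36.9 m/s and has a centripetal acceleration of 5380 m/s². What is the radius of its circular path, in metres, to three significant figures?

a_c = v²/r ⇒ r = v²/a_c = (36.9)²/5380 = 1362/5380 = 0.2531 m.

0.253 m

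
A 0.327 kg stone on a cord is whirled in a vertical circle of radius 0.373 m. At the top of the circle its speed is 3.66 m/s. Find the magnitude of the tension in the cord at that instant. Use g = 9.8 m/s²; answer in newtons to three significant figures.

At the top, both T and the weight mg point inward (toward the centre), so T + mg = mv²/r.
T = m(v²/r − g) = 0.327 × ((3.66)²/0.373 − 9.8) = 0.327 × (35.91 − 9.8) = 0.327 × 26.11 = 8.539 N.

8.54 N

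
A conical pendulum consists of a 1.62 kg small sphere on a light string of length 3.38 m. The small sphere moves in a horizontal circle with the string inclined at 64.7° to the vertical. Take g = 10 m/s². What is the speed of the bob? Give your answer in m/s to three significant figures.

The radius of the circle is r = L sinθ = 3.38 × sin 64.7° = 3.056 m.
Horizontally T sinθ = mv²/r and vertically T cosθ = mg, so tanθ = v²/(rg).
v = √(r g tanθ) = √(3.056 × 10.0 × 2.116) = √64.65 = 8.040 m/s.

8.04 m/s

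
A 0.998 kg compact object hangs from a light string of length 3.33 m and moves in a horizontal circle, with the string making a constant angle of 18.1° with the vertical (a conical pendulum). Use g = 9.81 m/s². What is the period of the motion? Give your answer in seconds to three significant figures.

3.57 s

r = L sinθ = 1.035 m. From T sinθ = mω²r and T cosθ = mg: tanθ = ω²r/g, so ω² = g tanθ / r = g/(L cosθ).
ω = √(g/(L cosθ)) = √(9.81/(3.33 × 0.9505)) = √3.099 = 1.760 rad/s.
Period = 2π/ω = 3.569 s.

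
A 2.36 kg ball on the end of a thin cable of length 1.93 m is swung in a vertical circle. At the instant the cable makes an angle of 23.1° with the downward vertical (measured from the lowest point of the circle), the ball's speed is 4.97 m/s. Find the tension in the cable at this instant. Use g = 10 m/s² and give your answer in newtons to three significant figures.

51.9 N

Take the radial direction toward the centre of the circle as positive. The component of the weight along the string toward the centre is −mg cos φ (φ measured from the bottom), so Newton's second law along the string gives T − mg cos φ = m v²/r.
cos 23.1° = 0.9198, so T = m(v²/r + g cos φ) = 2.36 × ((4.97)²/1.93 + 10.0 × 0.9198) = 2.36 × (12.80 + (9.198)) = 2.36 × 22.00 = 51.91 N.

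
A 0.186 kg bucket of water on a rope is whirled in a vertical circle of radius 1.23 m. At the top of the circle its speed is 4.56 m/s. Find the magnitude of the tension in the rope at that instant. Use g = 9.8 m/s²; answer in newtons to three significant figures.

1.32 N

At the top, both T and the weight mg point inward (toward the centre), so T + mg = mv²/r.
T = m(v²/r − g) = 0.186 × ((4.56)²/1.23 − 9.8) = 0.186 × (16.91 − 9.8) = 0.186 × 7.105 = 1.322 N.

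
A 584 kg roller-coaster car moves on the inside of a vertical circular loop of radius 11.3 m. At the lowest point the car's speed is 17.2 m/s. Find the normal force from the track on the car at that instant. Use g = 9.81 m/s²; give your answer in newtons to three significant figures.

21000 N

At the lowest point, N points up (toward the centre) and the weight mg points down (away from the centre), so the net inward force is N − mg = mv²/r.
N = m(v²/r + g) = 584 × ((17.2)²/11.3 + 9.81) = 584 × (26.18 + 9.81) = 584 × 35.99 = 21020 N.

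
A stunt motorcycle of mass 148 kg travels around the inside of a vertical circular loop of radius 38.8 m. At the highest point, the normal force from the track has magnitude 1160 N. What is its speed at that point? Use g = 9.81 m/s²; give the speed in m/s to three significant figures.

At the top, N + mg = mv²/r, so v = √(r(N/m + g)) = √(38.8 × (1160/148 + 9.81)) = √(38.8 × 17.65) = √684.7 = 26.17 m/s.

26.2 m/s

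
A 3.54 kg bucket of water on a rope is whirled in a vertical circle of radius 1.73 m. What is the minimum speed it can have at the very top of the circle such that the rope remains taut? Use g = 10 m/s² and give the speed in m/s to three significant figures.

At the highest point the centre is directly below, so both the weight and T act inward: T + mg = mv²/r.
At minimum speed T → 0, so mg = mv_min²/r ⇒ v_min = √(g r) = √(10.0 × 1.73) = 4.159 m/s.

4.16 m/s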